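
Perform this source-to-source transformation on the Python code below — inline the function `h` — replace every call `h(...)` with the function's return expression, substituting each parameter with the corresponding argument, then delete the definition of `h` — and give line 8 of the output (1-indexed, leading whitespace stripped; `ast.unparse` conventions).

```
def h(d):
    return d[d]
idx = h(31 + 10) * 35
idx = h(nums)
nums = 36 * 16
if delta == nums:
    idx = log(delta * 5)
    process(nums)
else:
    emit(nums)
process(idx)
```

Transformed code:
idx = (31 + 10)[31 + 10] * 35
idx = nums[nums]
nums = 36 * 16
if delta == nums:
    idx = log(delta * 5)
    process(nums)
else:
    emit(nums)
process(idx)

emit(nums)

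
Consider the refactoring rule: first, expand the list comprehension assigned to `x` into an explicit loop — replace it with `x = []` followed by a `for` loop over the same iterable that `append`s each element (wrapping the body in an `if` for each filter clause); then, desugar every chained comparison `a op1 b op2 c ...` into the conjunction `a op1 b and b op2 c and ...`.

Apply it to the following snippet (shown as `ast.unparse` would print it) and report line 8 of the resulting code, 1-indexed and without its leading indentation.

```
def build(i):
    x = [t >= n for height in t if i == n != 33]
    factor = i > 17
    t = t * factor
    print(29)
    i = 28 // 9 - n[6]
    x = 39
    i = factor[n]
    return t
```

Transformed code:
def build(i):
    x = []
    for height in t:
        if i == n and n != 33:
            x.append(t >= n)
    factor = i > 17
    t = t * factor
    print(29)
    i = 28 // 9 - n[6]
    x = 39
    i = factor[n]
    return t

print(29)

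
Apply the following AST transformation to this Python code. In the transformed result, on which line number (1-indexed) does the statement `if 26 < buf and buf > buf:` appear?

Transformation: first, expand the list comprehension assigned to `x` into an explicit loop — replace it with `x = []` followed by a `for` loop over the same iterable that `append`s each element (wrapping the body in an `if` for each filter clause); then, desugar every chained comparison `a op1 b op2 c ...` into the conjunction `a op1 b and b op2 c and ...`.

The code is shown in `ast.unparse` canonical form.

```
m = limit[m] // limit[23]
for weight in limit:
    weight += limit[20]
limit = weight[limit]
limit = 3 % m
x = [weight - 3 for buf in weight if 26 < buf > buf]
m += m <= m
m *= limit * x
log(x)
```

Transformed code:
m = limit[m] // limit[23]
for weight in limit:
    weight += limit[20]
limit = weight[limit]
limit = 3 % m
x = []
for buf in weight:
    if 26 < buf and buf > buf:
        x.append(weight - 3)
m += m <= m
m *= limit * x
log(x)

8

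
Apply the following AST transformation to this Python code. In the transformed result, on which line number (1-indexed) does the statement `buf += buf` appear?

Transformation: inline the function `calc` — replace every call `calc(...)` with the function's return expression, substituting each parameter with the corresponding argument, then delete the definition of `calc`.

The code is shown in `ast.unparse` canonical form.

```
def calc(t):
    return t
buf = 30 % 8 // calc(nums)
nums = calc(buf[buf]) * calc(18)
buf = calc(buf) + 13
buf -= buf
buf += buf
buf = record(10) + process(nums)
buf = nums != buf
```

5

Transformed code:
buf = 30 % 8 // nums
nums = buf[buf] * 18
buf = buf + 13
buf -= buf
buf += buf
buf = record(10) + process(nums)
buf = nums != buf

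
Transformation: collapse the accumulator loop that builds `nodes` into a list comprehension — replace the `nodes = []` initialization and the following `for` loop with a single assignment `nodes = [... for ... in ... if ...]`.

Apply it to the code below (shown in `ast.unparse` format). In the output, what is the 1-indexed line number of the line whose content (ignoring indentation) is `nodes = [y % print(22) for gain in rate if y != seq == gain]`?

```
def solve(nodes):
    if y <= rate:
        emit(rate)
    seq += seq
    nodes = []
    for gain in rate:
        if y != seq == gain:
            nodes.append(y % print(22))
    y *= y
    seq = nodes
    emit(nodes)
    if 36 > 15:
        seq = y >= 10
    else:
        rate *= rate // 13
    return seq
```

Transformed code:
def solve(nodes):
    if y <= rate:
        emit(rate)
    seq += seq
    nodes = [y % print(22) for gain in rate if y != seq == gain]
    y *= y
    seq = nodes
    emit(nodes)
    if 36 > 15:
        seq = y >= 10
    else:
        rate *= rate // 13
    return seq

5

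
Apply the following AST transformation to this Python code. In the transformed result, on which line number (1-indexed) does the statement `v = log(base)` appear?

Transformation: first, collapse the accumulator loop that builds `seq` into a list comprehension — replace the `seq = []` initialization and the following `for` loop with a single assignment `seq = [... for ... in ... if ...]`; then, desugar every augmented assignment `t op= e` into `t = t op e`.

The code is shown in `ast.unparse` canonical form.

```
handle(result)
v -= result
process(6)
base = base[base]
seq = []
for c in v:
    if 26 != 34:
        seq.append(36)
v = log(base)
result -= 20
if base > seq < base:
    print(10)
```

6

Transformed code:
handle(result)
v = v - result
process(6)
base = base[base]
seq = [36 for c in v if 26 != 34]
v = log(base)
result = result - 20
if base > seq < base:
    print(10)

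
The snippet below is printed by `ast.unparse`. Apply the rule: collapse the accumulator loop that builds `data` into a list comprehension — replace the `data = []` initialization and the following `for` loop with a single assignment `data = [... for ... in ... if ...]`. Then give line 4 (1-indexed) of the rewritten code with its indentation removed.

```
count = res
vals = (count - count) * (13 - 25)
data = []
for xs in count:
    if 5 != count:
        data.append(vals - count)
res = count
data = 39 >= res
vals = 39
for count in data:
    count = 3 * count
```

Transformed code:
count = res
vals = (count - count) * (13 - 25)
data = [vals - count for xs in count if 5 != count]
res = count
data = 39 >= res
vals = 39
for count in data:
    count = 3 * count

res = count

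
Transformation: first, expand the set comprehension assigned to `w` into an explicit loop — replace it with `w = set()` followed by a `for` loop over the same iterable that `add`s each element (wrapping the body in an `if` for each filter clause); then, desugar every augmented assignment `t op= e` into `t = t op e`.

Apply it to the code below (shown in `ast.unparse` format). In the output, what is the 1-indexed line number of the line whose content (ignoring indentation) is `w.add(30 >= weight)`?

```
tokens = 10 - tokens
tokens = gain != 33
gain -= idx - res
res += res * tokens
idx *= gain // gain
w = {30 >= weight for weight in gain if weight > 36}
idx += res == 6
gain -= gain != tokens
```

Transformed code:
tokens = 10 - tokens
tokens = gain != 33
gain = gain - (idx - res)
res = res + res * tokens
idx = idx * (gain // gain)
w = set()
for weight in gain:
    if weight > 36:
        w.add(30 >= weight)
idx = idx + (res == 6)
gain = gain - (gain != tokens)

9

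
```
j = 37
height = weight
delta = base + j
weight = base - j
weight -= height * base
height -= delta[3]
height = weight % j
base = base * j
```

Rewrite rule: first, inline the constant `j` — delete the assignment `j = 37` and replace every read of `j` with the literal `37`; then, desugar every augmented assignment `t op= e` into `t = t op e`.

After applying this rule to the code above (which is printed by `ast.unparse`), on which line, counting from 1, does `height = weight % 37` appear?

Transformed code:
height = weight
delta = base + 37
weight = base - 37
weight = weight - height * base
height = height - delta[3]
height = weight % 37
base = base * 37

6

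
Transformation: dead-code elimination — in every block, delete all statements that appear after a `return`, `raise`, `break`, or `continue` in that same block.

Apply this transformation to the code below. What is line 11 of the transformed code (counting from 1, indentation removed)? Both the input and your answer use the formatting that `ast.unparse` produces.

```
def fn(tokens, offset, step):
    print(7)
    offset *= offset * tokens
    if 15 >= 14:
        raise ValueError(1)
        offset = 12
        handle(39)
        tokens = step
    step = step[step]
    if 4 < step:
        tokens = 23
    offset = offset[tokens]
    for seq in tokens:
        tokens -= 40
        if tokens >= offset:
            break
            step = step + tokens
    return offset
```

Transformed code:
def fn(tokens, offset, step):
    print(7)
    offset *= offset * tokens
    if 15 >= 14:
        raise ValueError(1)
    step = step[step]
    if 4 < step:
        tokens = 23
    offset = offset[tokens]
    for seq in tokens:
        tokens -= 40
        if tokens >= offset:
            break
    return offset

tokens -= 40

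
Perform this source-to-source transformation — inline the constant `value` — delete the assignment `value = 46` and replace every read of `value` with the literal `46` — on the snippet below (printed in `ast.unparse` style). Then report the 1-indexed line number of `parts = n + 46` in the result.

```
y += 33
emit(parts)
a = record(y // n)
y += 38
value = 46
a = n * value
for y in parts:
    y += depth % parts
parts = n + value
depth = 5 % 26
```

8

Transformed code:
y += 33
emit(parts)
a = record(y // n)
y += 38
a = n * 46
for y in parts:
    y += depth % parts
parts = n + 46
depth = 5 % 26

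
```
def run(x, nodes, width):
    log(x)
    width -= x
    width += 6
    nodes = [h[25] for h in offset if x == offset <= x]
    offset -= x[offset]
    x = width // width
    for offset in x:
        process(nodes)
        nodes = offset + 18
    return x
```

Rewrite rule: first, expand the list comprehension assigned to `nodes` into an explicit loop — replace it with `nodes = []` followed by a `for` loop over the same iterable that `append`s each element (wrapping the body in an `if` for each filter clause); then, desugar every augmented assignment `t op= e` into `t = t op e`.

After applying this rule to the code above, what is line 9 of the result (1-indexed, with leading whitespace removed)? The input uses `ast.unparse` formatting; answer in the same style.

Transformed code:
def run(x, nodes, width):
    log(x)
    width = width - x
    width = width + 6
    nodes = []
    for h in offset:
        if x == offset <= x:
            nodes.append(h[25])
    offset = offset - x[offset]
    x = width // width
    for offset in x:
        process(nodes)
        nodes = offset + 18
    return x

offset = offset - x[offset]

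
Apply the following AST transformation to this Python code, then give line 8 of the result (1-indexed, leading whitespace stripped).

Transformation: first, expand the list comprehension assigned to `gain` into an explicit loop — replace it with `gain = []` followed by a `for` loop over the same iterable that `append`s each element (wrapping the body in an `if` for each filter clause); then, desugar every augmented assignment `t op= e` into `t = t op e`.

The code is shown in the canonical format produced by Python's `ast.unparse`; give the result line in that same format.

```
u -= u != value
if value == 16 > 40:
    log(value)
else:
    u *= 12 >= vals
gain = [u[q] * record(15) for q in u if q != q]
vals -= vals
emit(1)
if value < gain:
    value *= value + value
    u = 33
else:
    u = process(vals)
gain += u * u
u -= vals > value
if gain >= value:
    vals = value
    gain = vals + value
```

if q != q:

Transformed code:
u = u - (u != value)
if value == 16 > 40:
    log(value)
else:
    u = u * (12 >= vals)
gain = []
for q in u:
    if q != q:
        gain.append(u[q] * record(15))
vals = vals - vals
emit(1)
if value < gain:
    value = value * (value + value)
    u = 33
else:
    u = process(vals)
gain = gain + u * u
u = u - (vals > value)
if gain >= value:
    vals = value
    gain = vals + value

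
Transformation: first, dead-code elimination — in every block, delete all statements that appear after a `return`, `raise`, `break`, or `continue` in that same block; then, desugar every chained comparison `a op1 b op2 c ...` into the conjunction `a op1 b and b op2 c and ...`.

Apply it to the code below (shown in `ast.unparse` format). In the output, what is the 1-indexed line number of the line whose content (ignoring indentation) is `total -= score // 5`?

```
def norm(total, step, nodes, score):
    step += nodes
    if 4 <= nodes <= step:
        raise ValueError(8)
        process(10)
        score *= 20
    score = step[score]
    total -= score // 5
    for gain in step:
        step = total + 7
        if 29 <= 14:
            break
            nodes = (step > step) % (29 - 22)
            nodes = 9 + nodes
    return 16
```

6

Transformed code:
def norm(total, step, nodes, score):
    step += nodes
    if 4 <= nodes and nodes <= step:
        raise ValueError(8)
    score = step[score]
    total -= score // 5
    for gain in step:
        step = total + 7
        if 29 <= 14:
            break
    return 16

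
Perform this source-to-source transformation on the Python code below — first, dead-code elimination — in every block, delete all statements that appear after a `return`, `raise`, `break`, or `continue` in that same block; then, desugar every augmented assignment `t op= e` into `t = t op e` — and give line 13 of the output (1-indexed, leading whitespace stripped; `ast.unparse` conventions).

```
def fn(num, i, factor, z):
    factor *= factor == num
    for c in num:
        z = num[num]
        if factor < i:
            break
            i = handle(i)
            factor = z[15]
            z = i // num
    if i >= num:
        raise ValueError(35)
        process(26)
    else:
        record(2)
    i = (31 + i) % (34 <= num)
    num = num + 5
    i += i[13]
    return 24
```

Transformed code:
def fn(num, i, factor, z):
    factor = factor * (factor == num)
    for c in num:
        z = num[num]
        if factor < i:
            break
    if i >= num:
        raise ValueError(35)
    else:
        record(2)
    i = (31 + i) % (34 <= num)
    num = num + 5
    i = i + i[13]
    return 24

i = i + i[13]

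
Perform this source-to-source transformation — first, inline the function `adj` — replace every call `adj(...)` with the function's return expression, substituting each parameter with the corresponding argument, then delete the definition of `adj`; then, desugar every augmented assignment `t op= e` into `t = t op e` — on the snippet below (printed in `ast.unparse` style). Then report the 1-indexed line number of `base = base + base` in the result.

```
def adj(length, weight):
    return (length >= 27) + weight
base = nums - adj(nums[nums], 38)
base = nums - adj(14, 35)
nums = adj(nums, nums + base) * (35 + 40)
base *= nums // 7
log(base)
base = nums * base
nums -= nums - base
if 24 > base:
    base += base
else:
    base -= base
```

Transformed code:
base = nums - ((nums[nums] >= 27) + 38)
base = nums - ((14 >= 27) + 35)
nums = ((nums >= 27) + (nums + base)) * (35 + 40)
base = base * (nums // 7)
log(base)
base = nums * base
nums = nums - (nums - base)
if 24 > base:
    base = base + base
else:
    base = base - base

9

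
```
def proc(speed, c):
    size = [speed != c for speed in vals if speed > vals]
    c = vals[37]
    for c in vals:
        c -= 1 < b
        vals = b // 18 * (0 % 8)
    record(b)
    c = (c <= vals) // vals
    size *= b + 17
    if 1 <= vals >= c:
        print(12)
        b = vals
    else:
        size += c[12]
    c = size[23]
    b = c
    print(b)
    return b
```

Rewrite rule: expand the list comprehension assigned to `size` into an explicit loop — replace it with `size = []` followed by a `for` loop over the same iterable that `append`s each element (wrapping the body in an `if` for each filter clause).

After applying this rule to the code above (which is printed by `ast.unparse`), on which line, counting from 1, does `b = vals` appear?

Transformed code:
def proc(speed, c):
    size = []
    for speed in vals:
        if speed > vals:
            size.append(speed != c)
    c = vals[37]
    for c in vals:
        c -= 1 < b
        vals = b // 18 * (0 % 8)
    record(b)
    c = (c <= vals) // vals
    size *= b + 17
    if 1 <= vals >= c:
        print(12)
        b = vals
    else:
        size += c[12]
    c = size[23]
    b = c
    print(b)
    return b

15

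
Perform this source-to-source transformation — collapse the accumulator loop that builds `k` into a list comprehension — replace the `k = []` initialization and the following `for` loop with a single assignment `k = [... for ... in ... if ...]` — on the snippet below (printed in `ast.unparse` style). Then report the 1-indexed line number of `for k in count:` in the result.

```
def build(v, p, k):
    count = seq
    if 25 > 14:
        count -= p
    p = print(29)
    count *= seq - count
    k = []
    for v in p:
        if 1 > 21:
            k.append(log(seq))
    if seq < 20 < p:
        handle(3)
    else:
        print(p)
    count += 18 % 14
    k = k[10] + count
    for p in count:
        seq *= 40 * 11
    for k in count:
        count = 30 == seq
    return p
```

16

Transformed code:
def build(v, p, k):
    count = seq
    if 25 > 14:
        count -= p
    p = print(29)
    count *= seq - count
    k = [log(seq) for v in p if 1 > 21]
    if seq < 20 < p:
        handle(3)
    else:
        print(p)
    count += 18 % 14
    k = k[10] + count
    for p in count:
        seq *= 40 * 11
    for k in count:
        count = 30 == seq
    return p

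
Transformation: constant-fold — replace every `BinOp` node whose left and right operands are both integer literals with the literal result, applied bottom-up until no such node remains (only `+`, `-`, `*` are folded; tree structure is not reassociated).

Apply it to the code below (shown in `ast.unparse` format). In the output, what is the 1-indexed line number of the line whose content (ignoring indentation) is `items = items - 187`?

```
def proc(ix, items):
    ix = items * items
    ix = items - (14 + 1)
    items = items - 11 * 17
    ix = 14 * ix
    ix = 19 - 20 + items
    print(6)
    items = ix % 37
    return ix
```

4

Transformed code:
def proc(ix, items):
    ix = items * items
    ix = items - 15
    items = items - 187
    ix = 14 * ix
    ix = -1 + items
    print(6)
    items = ix % 37
    return ix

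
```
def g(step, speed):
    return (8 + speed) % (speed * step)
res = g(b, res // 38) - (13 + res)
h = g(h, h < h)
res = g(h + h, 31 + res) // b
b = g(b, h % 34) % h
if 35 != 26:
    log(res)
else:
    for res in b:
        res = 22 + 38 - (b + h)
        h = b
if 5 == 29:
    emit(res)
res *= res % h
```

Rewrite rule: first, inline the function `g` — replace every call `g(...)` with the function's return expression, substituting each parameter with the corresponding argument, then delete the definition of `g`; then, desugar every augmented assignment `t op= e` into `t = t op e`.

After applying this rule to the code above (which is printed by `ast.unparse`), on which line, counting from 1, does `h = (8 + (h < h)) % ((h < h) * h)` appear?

2

Transformed code:
res = (8 + res // 38) % (res // 38 * b) - (13 + res)
h = (8 + (h < h)) % ((h < h) * h)
res = (8 + (31 + res)) % ((31 + res) * (h + h)) // b
b = (8 + h % 34) % (h % 34 * b) % h
if 35 != 26:
    log(res)
else:
    for res in b:
        res = 22 + 38 - (b + h)
        h = b
if 5 == 29:
    emit(res)
res = res * (res % h)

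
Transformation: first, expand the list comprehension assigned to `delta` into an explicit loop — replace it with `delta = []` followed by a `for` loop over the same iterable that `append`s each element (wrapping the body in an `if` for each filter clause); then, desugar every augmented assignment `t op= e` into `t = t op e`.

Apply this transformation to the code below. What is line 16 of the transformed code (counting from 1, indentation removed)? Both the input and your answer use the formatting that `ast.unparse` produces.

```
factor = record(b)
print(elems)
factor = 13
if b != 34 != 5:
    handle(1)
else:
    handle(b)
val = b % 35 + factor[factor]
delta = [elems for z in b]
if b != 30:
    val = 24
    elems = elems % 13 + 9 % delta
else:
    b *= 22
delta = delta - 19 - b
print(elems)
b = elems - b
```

b = b * 22

Transformed code:
factor = record(b)
print(elems)
factor = 13
if b != 34 != 5:
    handle(1)
else:
    handle(b)
val = b % 35 + factor[factor]
delta = []
for z in b:
    delta.append(elems)
if b != 30:
    val = 24
    elems = elems % 13 + 9 % delta
else:
    b = b * 22
delta = delta - 19 - b
print(elems)
b = elems - b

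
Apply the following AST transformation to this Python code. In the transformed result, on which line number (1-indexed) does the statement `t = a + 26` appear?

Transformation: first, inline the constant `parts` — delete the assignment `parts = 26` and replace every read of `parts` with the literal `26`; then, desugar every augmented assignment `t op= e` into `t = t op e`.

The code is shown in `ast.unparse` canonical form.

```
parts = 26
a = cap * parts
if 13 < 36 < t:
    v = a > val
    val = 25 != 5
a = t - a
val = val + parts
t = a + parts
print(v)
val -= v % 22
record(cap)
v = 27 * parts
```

7

Transformed code:
a = cap * 26
if 13 < 36 < t:
    v = a > val
    val = 25 != 5
a = t - a
val = val + 26
t = a + 26
print(v)
val = val - v % 22
record(cap)
v = 27 * 26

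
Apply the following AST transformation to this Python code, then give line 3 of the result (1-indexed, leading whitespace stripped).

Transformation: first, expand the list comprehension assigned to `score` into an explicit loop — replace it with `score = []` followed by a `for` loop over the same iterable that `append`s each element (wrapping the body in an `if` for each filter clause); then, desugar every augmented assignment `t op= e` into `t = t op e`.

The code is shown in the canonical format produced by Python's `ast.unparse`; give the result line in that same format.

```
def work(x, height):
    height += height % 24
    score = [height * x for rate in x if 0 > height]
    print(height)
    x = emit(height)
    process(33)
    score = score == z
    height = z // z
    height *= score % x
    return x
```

score = []

Transformed code:
def work(x, height):
    height = height + height % 24
    score = []
    for rate in x:
        if 0 > height:
            score.append(height * x)
    print(height)
    x = emit(height)
    process(33)
    score = score == z
    height = z // z
    height = height * (score % x)
    return x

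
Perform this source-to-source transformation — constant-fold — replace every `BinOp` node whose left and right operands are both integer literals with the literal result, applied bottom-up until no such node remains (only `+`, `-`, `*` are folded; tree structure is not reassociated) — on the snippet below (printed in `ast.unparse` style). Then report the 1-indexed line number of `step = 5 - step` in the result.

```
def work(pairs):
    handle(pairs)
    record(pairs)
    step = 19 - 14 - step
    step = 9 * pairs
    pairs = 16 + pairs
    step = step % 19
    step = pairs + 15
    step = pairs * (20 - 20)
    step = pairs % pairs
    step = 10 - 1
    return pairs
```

4

Transformed code:
def work(pairs):
    handle(pairs)
    record(pairs)
    step = 5 - step
    step = 9 * pairs
    pairs = 16 + pairs
    step = step % 19
    step = pairs + 15
    step = pairs * 0
    step = pairs % pairs
    step = 9
    return pairs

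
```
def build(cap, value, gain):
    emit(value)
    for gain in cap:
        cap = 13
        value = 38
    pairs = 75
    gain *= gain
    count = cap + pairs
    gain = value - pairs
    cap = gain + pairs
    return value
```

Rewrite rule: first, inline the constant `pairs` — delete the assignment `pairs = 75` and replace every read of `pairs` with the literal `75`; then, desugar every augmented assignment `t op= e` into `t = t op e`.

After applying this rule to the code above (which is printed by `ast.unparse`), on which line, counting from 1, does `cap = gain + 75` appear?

Transformed code:
def build(cap, value, gain):
    emit(value)
    for gain in cap:
        cap = 13
        value = 38
    gain = gain * gain
    count = cap + 75
    gain = value - 75
    cap = gain + 75
    return value

9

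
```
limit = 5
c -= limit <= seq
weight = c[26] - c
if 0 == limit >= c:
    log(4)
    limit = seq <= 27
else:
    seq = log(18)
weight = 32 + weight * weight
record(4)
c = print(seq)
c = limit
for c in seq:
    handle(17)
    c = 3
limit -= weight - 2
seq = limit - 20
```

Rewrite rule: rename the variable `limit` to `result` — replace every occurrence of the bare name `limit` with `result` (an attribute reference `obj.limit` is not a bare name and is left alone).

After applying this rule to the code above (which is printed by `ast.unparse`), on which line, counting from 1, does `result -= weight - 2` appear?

16

Transformed code:
result = 5
c -= result <= seq
weight = c[26] - c
if 0 == result >= c:
    log(4)
    result = seq <= 27
else:
    seq = log(18)
weight = 32 + weight * weight
record(4)
c = print(seq)
c = result
for c in seq:
    handle(17)
    c = 3
result -= weight - 2
seq = result - 20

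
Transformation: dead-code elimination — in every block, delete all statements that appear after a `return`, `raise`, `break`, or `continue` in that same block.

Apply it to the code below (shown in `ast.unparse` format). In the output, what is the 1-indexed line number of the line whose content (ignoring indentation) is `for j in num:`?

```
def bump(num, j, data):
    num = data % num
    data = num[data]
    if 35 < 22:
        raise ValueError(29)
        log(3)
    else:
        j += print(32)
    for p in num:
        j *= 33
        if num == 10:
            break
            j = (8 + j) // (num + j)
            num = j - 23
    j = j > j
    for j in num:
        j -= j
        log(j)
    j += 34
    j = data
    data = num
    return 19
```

Transformed code:
def bump(num, j, data):
    num = data % num
    data = num[data]
    if 35 < 22:
        raise ValueError(29)
    else:
        j += print(32)
    for p in num:
        j *= 33
        if num == 10:
            break
    j = j > j
    for j in num:
        j -= j
        log(j)
    j += 34
    j = data
    data = num
    return 19

13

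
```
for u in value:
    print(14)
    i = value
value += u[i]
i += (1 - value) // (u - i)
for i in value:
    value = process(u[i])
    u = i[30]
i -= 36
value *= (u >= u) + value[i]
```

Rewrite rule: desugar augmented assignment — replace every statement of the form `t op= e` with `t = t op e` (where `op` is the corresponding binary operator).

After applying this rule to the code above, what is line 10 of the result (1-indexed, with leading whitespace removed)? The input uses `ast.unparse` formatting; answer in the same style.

Transformed code:
for u in value:
    print(14)
    i = value
value = value + u[i]
i = i + (1 - value) // (u - i)
for i in value:
    value = process(u[i])
    u = i[30]
i = i - 36
value = value * ((u >= u) + value[i])

value = value * ((u >= u) + value[i])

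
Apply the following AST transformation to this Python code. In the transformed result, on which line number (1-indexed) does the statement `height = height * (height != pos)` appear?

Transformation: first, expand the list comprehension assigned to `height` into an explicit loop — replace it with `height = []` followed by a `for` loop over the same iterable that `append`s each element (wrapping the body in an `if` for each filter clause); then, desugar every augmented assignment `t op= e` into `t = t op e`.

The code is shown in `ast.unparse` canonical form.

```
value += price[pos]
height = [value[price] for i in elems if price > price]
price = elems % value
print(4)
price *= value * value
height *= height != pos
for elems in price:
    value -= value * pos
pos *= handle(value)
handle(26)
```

Transformed code:
value = value + price[pos]
height = []
for i in elems:
    if price > price:
        height.append(value[price])
price = elems % value
print(4)
price = price * (value * value)
height = height * (height != pos)
for elems in price:
    value = value - value * pos
pos = pos * handle(value)
handle(26)

9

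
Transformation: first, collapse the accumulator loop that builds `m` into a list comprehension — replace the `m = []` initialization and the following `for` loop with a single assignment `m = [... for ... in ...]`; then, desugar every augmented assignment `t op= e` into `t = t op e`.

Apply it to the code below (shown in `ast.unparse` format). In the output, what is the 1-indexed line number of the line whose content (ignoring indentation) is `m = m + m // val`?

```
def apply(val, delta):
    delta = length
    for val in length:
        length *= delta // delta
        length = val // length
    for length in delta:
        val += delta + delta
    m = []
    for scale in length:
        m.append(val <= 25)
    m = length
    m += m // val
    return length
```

Transformed code:
def apply(val, delta):
    delta = length
    for val in length:
        length = length * (delta // delta)
        length = val // length
    for length in delta:
        val = val + (delta + delta)
    m = [val <= 25 for scale in length]
    m = length
    m = m + m // val
    return length

10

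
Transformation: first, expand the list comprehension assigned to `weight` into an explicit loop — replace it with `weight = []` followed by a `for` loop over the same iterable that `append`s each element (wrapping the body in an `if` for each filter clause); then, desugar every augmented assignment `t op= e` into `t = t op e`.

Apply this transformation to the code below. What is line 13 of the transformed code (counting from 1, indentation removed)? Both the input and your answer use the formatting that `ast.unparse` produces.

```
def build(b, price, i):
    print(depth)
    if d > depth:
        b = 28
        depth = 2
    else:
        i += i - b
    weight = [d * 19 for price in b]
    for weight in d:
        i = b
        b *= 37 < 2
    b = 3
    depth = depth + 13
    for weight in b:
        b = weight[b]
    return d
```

b = b * (37 < 2)

Transformed code:
def build(b, price, i):
    print(depth)
    if d > depth:
        b = 28
        depth = 2
    else:
        i = i + (i - b)
    weight = []
    for price in b:
        weight.append(d * 19)
    for weight in d:
        i = b
        b = b * (37 < 2)
    b = 3
    depth = depth + 13
    for weight in b:
        b = weight[b]
    return d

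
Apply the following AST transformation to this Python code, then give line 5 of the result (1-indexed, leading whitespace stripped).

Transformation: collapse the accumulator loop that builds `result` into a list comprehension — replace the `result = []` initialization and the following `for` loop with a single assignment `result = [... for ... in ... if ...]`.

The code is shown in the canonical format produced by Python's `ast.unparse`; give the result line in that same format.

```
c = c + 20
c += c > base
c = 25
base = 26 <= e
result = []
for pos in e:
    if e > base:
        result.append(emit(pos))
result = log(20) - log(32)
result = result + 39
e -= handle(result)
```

result = [emit(pos) for pos in e if e > base]

Transformed code:
c = c + 20
c += c > base
c = 25
base = 26 <= e
result = [emit(pos) for pos in e if e > base]
result = log(20) - log(32)
result = result + 39
e -= handle(result)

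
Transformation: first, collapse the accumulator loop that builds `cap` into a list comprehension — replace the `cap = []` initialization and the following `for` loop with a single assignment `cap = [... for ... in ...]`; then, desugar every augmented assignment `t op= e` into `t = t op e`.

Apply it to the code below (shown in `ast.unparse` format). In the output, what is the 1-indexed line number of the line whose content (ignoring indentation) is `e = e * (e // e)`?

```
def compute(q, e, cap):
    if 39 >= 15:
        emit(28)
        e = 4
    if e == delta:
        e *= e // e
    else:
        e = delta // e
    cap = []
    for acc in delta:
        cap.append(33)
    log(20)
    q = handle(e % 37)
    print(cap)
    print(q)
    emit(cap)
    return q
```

Transformed code:
def compute(q, e, cap):
    if 39 >= 15:
        emit(28)
        e = 4
    if e == delta:
        e = e * (e // e)
    else:
        e = delta // e
    cap = [33 for acc in delta]
    log(20)
    q = handle(e % 37)
    print(cap)
    print(q)
    emit(cap)
    return q

6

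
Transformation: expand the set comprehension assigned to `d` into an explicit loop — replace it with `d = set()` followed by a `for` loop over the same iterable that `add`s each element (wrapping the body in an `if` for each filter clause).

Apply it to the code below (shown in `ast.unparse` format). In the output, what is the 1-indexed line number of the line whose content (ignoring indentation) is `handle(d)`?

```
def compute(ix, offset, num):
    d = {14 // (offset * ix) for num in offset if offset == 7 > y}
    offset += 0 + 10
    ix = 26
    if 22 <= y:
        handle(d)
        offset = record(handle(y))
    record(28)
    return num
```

9

Transformed code:
def compute(ix, offset, num):
    d = set()
    for num in offset:
        if offset == 7 > y:
            d.add(14 // (offset * ix))
    offset += 0 + 10
    ix = 26
    if 22 <= y:
        handle(d)
        offset = record(handle(y))
    record(28)
    return num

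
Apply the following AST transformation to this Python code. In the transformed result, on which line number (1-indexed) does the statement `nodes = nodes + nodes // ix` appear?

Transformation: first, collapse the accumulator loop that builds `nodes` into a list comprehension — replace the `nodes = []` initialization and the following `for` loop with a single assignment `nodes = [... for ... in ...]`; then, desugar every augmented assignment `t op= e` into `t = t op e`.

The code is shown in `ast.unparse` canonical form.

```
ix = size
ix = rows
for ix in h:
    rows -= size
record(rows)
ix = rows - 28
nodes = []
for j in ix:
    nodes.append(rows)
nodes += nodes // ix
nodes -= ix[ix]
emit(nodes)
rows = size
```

Transformed code:
ix = size
ix = rows
for ix in h:
    rows = rows - size
record(rows)
ix = rows - 28
nodes = [rows for j in ix]
nodes = nodes + nodes // ix
nodes = nodes - ix[ix]
emit(nodes)
rows = size

8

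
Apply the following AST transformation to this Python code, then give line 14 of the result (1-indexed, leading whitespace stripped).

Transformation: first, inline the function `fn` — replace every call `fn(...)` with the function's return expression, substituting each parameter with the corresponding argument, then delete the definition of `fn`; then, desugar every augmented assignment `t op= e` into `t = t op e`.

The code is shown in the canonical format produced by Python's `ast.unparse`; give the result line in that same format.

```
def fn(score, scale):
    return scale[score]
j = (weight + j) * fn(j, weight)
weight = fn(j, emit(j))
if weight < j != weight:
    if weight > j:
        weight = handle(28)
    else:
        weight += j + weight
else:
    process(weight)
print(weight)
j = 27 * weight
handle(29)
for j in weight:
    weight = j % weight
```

Transformed code:
j = (weight + j) * weight[j]
weight = emit(j)[j]
if weight < j != weight:
    if weight > j:
        weight = handle(28)
    else:
        weight = weight + (j + weight)
else:
    process(weight)
print(weight)
j = 27 * weight
handle(29)
for j in weight:
    weight = j % weight

weight = j % weight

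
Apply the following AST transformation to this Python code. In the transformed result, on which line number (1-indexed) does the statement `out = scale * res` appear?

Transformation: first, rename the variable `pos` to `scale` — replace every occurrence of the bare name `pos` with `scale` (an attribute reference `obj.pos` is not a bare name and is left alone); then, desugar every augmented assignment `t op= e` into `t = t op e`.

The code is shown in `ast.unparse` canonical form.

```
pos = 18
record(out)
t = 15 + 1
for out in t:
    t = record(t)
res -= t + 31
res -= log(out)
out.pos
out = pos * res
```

9

Transformed code:
scale = 18
record(out)
t = 15 + 1
for out in t:
    t = record(t)
res = res - (t + 31)
res = res - log(out)
out.pos
out = scale * res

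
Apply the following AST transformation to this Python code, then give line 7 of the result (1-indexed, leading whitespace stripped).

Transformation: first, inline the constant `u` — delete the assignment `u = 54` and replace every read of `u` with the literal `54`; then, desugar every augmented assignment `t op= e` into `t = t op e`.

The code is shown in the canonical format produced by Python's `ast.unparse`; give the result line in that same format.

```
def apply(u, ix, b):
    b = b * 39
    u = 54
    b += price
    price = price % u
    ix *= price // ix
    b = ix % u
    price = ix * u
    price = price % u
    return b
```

price = ix * 54

Transformed code:
def apply(u, ix, b):
    b = b * 39
    b = b + price
    price = price % 54
    ix = ix * (price // ix)
    b = ix % 54
    price = ix * 54
    price = price % 54
    return b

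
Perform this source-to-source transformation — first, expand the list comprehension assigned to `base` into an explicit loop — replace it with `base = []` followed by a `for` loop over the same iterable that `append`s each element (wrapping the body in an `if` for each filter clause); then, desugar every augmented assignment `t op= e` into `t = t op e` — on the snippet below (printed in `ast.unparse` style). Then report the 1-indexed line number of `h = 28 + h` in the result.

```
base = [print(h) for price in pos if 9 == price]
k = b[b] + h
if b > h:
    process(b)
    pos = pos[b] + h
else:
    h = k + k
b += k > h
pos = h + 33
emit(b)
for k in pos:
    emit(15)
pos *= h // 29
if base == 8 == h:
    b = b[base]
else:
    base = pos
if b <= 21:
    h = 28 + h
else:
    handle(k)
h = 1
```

Transformed code:
base = []
for price in pos:
    if 9 == price:
        base.append(print(h))
k = b[b] + h
if b > h:
    process(b)
    pos = pos[b] + h
else:
    h = k + k
b = b + (k > h)
pos = h + 33
emit(b)
for k in pos:
    emit(15)
pos = pos * (h // 29)
if base == 8 == h:
    b = b[base]
else:
    base = pos
if b <= 21:
    h = 28 + h
else:
    handle(k)
h = 1

22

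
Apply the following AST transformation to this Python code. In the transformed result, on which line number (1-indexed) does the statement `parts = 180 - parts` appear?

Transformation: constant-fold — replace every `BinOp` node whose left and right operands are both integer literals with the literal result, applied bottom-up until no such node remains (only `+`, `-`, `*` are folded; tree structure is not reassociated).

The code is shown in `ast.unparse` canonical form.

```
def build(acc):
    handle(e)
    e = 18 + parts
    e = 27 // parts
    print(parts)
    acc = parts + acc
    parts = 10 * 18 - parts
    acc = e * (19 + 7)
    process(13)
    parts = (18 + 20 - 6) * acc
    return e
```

7

Transformed code:
def build(acc):
    handle(e)
    e = 18 + parts
    e = 27 // parts
    print(parts)
    acc = parts + acc
    parts = 180 - parts
    acc = e * 26
    process(13)
    parts = 32 * acc
    return e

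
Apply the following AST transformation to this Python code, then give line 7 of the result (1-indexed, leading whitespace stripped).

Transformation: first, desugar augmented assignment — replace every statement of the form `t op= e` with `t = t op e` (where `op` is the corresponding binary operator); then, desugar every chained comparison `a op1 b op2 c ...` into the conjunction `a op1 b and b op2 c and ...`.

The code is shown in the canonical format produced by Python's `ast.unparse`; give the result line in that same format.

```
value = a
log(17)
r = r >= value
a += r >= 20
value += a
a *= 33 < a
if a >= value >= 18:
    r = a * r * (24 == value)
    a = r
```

Transformed code:
value = a
log(17)
r = r >= value
a = a + (r >= 20)
value = value + a
a = a * (33 < a)
if a >= value and value >= 18:
    r = a * r * (24 == value)
    a = r

if a >= value and value >= 18: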